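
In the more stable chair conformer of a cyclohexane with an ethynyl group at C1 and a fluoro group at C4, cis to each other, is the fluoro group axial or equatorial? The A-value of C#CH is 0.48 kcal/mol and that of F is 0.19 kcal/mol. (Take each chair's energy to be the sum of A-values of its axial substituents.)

axial

C1 and C4 have opposite parity, so for the cis isomer the two substituents are one axial and one equatorial in each chair.
Chair I (ethynyl axial, fluoro equatorial): E = 0.48 kcal/mol.
Chair II (ethynyl equatorial, fluoro axial): E = 0.19 kcal/mol.
Chair II is the more stable (lower-energy) conformer, and in that chair the fluoro group is axial.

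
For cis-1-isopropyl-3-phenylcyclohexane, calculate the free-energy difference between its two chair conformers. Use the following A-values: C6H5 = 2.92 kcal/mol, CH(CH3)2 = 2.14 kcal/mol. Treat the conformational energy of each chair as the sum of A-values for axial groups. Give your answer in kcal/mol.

C1 and C3 have the same parity, so for the cis isomer the two substituents are e,e in one chair and a,a in the other.
Chair I (phenyl axial, isopropyl axial): E = 5.06 kcal/mol.
Chair II (phenyl equatorial, isopropyl equatorial): E = 0.00 kcal/mol.
ΔE = 5.06 − 0.00 = 5.06 kcal/mol; chair II is more stable.

5.06 kcal/mol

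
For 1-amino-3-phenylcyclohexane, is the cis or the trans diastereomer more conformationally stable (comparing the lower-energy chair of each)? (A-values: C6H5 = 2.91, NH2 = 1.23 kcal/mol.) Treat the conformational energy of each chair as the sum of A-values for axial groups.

cis

At 1,3 positions (parity same): cis → (e,e or a,a); trans → (a,e or e,a).
Best chair for cis: E = 0.00 kcal/mol; best chair for trans: E = 1.23 kcal/mol.
The cis isomer is lower by 1.23 kcal/mol.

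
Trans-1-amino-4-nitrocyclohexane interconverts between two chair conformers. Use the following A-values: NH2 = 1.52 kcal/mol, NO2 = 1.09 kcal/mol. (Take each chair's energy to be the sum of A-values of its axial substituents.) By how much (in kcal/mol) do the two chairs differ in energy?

C1 and C4 have opposite parity, so for the trans isomer the two substituents are e,e in one chair and a,a in the other.
Chair I (amino axial, nitro axial): E = 2.61 kcal/mol.
Chair II (amino equatorial, nitro equatorial): E = 0.00 kcal/mol.
ΔE = 2.61 − 0.00 = 2.61 kcal/mol; chair II is more stable.

2.61 kcal/mol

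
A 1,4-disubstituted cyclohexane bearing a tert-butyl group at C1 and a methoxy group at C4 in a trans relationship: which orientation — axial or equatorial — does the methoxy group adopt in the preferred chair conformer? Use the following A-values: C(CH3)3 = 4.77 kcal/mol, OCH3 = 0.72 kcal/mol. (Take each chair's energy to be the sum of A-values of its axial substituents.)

equatorial

C1 and C4 have opposite parity, so for the trans isomer the two substituents are e,e in one chair and a,a in the other.
Chair I (tert-butyl axial, methoxy axial): E = 5.49 kcal/mol.
Chair II (tert-butyl equatorial, methoxy equatorial): E = 0.00 kcal/mol.
Chair II is the more stable (lower-energy) conformer, and in that chair the methoxy group is equatorial.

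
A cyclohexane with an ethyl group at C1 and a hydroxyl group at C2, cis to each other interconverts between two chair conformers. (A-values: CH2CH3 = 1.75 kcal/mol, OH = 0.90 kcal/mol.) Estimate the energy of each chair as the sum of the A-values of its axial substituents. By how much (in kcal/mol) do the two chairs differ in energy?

0.85 kcal/mol

C1 and C2 have opposite parity, so for the cis isomer the two substituents are one axial and one equatorial in each chair.
Chair I (ethyl axial, hydroxyl equatorial): E = 1.75 kcal/mol.
Chair II (ethyl equatorial, hydroxyl axial): E = 0.90 kcal/mol.
ΔE = 1.75 − 0.90 = 0.85 kcal/mol; chair II is more stable.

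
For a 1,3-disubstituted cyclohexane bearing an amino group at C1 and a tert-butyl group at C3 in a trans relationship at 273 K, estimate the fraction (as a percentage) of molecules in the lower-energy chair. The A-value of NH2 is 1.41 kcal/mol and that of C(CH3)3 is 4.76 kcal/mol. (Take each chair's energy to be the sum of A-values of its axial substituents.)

C1 and C3 have the same parity, so for the trans isomer the two substituents are one axial and one equatorial in each chair.
Chair I (amino axial, tert-butyl equatorial): E = 1.41 kcal/mol; chair II (amino equatorial, tert-butyl axial): E = 4.76 kcal/mol.
ΔG = 3.35 kcal/mol between the two chairs.
K = exp(ΔG/RT) with R = 1.987×10⁻³ kcal mol⁻¹ K⁻¹ and T = 273 K gives K ≈ 481.
Fraction in the lower-energy chair = K/(K+1) = 99.8%.

99.8%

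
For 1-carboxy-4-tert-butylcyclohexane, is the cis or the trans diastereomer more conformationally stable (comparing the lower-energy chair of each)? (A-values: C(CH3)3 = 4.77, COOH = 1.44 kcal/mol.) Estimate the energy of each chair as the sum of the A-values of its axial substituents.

trans

At 1,4 positions (parity opposite): cis → (a,e or e,a); trans → (e,e or a,a).
Best chair for cis: E = 1.44 kcal/mol; best chair for trans: E = 0.00 kcal/mol.
The trans isomer is lower by 1.44 kcal/mol.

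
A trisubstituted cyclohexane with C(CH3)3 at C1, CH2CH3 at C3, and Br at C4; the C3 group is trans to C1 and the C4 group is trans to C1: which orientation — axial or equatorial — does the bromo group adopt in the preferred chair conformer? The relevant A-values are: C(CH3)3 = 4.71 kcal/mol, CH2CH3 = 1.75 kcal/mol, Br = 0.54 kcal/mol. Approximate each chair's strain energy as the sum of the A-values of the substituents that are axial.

equatorial

Chair I (tert-butyl axial, ethyl equatorial, bromo axial): E = 5.25 kcal/mol.
Chair II (tert-butyl equatorial, ethyl axial, bromo equatorial): E = 1.75 kcal/mol.
Chair II is the more stable (lower-energy) conformer, and in that chair the bromo group is equatorial.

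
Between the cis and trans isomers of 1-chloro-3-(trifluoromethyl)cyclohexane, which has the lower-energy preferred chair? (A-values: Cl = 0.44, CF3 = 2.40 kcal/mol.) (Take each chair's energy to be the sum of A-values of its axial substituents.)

At 1,3 positions (parity same): cis → (e,e or a,a); trans → (a,e or e,a).
Best chair for cis: E = 0.00 kcal/mol; best chair for trans: E = 0.44 kcal/mol.
The cis isomer is lower by 0.44 kcal/mol.

cis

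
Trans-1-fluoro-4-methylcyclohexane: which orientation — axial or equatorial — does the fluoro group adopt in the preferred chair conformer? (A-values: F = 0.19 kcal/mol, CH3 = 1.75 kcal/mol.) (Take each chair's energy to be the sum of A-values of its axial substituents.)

C1 and C4 have opposite parity, so for the trans isomer the two substituents are e,e in one chair and a,a in the other.
Chair I (fluoro axial, methyl axial): E = 1.94 kcal/mol.
Chair II (fluoro equatorial, methyl equatorial): E = 0.00 kcal/mol.
Chair II is the more stable (lower-energy) conformer, and in that chair the fluoro group is equatorial.

equatorial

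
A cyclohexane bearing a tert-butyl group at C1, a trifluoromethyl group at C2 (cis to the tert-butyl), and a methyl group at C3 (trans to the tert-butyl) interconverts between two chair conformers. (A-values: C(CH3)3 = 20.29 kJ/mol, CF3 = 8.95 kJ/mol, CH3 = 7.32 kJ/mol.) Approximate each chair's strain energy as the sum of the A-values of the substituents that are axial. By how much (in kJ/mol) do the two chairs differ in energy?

Chair I (tert-butyl axial, trifluoromethyl equatorial, methyl equatorial): E = 20.29 kJ/mol.
Chair II (tert-butyl equatorial, trifluoromethyl axial, methyl axial): E = 16.27 kJ/mol.
ΔE = 20.29 − 16.27 = 4.02 kJ/mol; chair II is more stable.

4.02 kJ/mol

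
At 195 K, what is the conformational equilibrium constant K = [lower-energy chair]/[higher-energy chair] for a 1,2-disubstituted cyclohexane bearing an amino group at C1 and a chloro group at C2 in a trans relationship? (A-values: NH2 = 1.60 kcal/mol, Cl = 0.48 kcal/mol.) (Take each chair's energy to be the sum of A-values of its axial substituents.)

C1 and C2 have opposite parity, so for the trans isomer the two substituents are e,e in one chair and a,a in the other.
Chair I (amino axial, chloro axial): E = 2.08 kcal/mol; chair II (amino equatorial, chloro equatorial): E = 0.00 kcal/mol.
ΔG = 2.08 kcal/mol between the two chairs.
K = exp(ΔG/RT) with R = 1.987×10⁻³ kcal mol⁻¹ K⁻¹ and T = 195 K gives K ≈ 214.

K ≈ 214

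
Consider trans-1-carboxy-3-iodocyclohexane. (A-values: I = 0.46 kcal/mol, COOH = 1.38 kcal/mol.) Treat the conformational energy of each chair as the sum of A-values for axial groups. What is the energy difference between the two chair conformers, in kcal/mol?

0.92 kcal/mol

C1 and C3 have the same parity, so for the trans isomer the two substituents are one axial and one equatorial in each chair.
Chair I (iodo axial, carboxyl equatorial): E = 0.46 kcal/mol.
Chair II (iodo equatorial, carboxyl axial): E = 1.38 kcal/mol.
ΔE = 1.38 − 0.46 = 0.92 kcal/mol; chair I is more stable.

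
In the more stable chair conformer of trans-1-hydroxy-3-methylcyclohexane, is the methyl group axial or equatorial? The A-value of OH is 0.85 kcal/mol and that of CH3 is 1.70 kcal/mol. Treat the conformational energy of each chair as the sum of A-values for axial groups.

C1 and C3 have the same parity, so for the trans isomer the two substituents are one axial and one equatorial in each chair.
Chair I (hydroxyl axial, methyl equatorial): E = 0.85 kcal/mol.
Chair II (hydroxyl equatorial, methyl axial): E = 1.70 kcal/mol.
Chair I is the more stable (lower-energy) conformer, and in that chair the methyl group is equatorial.

equatorial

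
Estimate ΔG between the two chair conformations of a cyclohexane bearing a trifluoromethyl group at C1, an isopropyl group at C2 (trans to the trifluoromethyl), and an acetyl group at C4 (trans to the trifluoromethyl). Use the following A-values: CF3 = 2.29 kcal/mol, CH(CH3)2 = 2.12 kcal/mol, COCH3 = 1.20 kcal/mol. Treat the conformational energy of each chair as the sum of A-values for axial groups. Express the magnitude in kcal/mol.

Chair I (trifluoromethyl axial, isopropyl axial, acetyl axial): E = 5.61 kcal/mol.
Chair II (trifluoromethyl equatorial, isopropyl equatorial, acetyl equatorial): E = 0.00 kcal/mol.
ΔE = 5.61 − 0.00 = 5.61 kcal/mol; chair II is more stable.

5.61 kcal/mol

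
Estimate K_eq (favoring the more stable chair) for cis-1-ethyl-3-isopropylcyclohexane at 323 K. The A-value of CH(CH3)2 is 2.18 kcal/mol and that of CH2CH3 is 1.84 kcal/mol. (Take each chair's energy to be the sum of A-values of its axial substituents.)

C1 and C3 have the same parity, so for the cis isomer the two substituents are e,e in one chair and a,a in the other.
Chair I (isopropyl axial, ethyl axial): E = 4.02 kcal/mol; chair II (isopropyl equatorial, ethyl equatorial): E = 0.00 kcal/mol.
ΔG = 4.02 kcal/mol between the two chairs.
K = exp(ΔG/RT) with R = 1.987×10⁻³ kcal mol⁻¹ K⁻¹ and T = 323 K gives K ≈ 525.

K ≈ 525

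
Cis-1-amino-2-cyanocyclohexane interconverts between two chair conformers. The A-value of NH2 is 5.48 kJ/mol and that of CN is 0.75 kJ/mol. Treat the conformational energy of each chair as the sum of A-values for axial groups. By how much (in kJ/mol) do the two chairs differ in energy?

C1 and C2 have opposite parity, so for the cis isomer the two substituents are one axial and one equatorial in each chair.
Chair I (amino axial, cyano equatorial): E = 5.48 kJ/mol.
Chair II (amino equatorial, cyano axial): E = 0.75 kJ/mol.
ΔE = 5.48 − 0.75 = 4.73 kJ/mol; chair II is more stable.

4.73 kJ/mol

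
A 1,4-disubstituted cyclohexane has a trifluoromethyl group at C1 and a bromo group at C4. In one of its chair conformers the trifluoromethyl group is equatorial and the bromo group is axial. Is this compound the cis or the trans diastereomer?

C1 and C4 have opposite parity, so their axial bonds point in opposite directions.
With opposite-parity carbons, two substituents on the same face are one axial and one equatorial; opposite faces give both axial or both equatorial.
Here the groups are equatorial/axial → same face → cis.

cis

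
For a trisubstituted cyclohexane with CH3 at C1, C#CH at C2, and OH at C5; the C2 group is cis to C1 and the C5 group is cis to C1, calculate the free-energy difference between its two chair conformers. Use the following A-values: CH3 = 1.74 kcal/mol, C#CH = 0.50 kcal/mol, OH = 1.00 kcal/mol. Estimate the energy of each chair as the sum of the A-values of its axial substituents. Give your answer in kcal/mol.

Chair I (methyl axial, ethynyl equatorial, hydroxyl axial): E = 2.74 kcal/mol.
Chair II (methyl equatorial, ethynyl axial, hydroxyl equatorial): E = 0.50 kcal/mol.
ΔE = 2.74 − 0.50 = 2.24 kcal/mol; chair II is more stable.

2.24 kcal/mol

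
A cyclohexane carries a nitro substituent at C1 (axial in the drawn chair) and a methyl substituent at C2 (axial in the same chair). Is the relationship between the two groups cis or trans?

C1 and C2 have opposite parity, so their axial bonds point in opposite directions.
With opposite-parity carbons, two substituents on the same face are one axial and one equatorial; opposite faces give both axial or both equatorial.
Here the groups are axial/axial → opposite face → trans.

trans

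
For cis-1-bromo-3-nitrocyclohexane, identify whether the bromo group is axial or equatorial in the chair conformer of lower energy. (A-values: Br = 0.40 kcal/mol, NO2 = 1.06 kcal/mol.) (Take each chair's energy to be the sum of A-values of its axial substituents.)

C1 and C3 have the same parity, so for the cis isomer the two substituents are e,e in one chair and a,a in the other.
Chair I (bromo axial, nitro axial): E = 1.46 kcal/mol.
Chair II (bromo equatorial, nitro equatorial): E = 0.00 kcal/mol.
Chair II is the more stable (lower-energy) conformer, and in that chair the bromo group is equatorial.

equatorial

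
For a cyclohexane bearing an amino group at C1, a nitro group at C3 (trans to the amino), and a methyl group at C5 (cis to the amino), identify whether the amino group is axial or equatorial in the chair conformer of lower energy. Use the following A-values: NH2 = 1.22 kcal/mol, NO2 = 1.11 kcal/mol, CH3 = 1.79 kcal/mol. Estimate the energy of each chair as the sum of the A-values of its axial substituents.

Chair I (amino axial, nitro equatorial, methyl axial): E = 3.01 kcal/mol.
Chair II (amino equatorial, nitro axial, methyl equatorial): E = 1.11 kcal/mol.
Chair II is the more stable (lower-energy) conformer, and in that chair the amino group is equatorial.

equatorial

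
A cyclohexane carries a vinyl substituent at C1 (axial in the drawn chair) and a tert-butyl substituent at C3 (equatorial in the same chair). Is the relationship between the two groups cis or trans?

C1 and C3 have the same parity, so their axial bonds point in the same direction.
With same-parity carbons, two substituents on the same face are both axial or both equatorial; opposite faces give one of each.
Here the groups are axial/equatorial → opposite face → trans.

trans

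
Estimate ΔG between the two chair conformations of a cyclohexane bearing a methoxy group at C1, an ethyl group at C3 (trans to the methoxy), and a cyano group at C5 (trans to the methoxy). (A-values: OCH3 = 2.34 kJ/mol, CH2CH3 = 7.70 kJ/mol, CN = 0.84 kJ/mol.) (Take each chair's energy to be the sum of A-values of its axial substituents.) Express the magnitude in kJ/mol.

6.20 kJ/mol

Chair I (methoxy axial, ethyl equatorial, cyano equatorial): E = 2.34 kJ/mol.
Chair II (methoxy equatorial, ethyl axial, cyano axial): E = 8.54 kJ/mol.
ΔE = 8.54 − 2.34 = 6.20 kJ/mol; chair I is more stable.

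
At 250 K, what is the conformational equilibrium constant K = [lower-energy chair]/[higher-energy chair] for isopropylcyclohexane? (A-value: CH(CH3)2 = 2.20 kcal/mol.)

K ≈ 83.8

One chair has the isopropyl group axial (E = 2.20 kcal/mol) and the other has it equatorial (E = 0).
ΔG = 2.20 kcal/mol between the two chairs.
K = exp(ΔG/RT) with R = 1.987×10⁻³ kcal mol⁻¹ K⁻¹ and T = 250 K gives K ≈ 83.8.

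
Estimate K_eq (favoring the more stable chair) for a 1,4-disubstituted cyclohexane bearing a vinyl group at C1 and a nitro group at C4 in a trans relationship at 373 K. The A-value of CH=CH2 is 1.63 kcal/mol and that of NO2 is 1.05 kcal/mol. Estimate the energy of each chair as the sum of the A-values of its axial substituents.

K ≈ 37.2

C1 and C4 have opposite parity, so for the trans isomer the two substituents are e,e in one chair and a,a in the other.
Chair I (vinyl axial, nitro axial): E = 2.68 kcal/mol; chair II (vinyl equatorial, nitro equatorial): E = 0.00 kcal/mol.
ΔG = 2.68 kcal/mol between the two chairs.
K = exp(ΔG/RT) with R = 1.987×10⁻³ kcal mol⁻¹ K⁻¹ and T = 373 K gives K ≈ 37.2.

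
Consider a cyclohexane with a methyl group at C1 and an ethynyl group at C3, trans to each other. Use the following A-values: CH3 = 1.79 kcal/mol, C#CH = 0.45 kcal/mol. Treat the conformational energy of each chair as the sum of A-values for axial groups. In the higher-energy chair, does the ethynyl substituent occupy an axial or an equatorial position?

C1 and C3 have the same parity, so for the trans isomer the two substituents are one axial and one equatorial in each chair.
Chair I (methyl axial, ethynyl equatorial): E = 1.79 kcal/mol.
Chair II (methyl equatorial, ethynyl axial): E = 0.45 kcal/mol.
Chair I is the less stable (higher-energy) conformer, and in that chair the ethynyl group is equatorial.

equatorial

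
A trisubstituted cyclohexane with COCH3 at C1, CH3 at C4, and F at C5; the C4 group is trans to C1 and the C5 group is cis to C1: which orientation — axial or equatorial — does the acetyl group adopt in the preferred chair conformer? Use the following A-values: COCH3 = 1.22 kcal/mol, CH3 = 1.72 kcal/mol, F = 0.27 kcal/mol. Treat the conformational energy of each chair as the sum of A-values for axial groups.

equatorial

Chair I (acetyl axial, methyl axial, fluoro axial): E = 3.21 kcal/mol.
Chair II (acetyl equatorial, methyl equatorial, fluoro equatorial): E = 0.00 kcal/mol.
Chair II is the more stable (lower-energy) conformer, and in that chair the acetyl group is equatorial.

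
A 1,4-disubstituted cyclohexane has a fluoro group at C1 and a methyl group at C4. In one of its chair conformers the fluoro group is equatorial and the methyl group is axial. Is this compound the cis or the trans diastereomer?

C1 and C4 have opposite parity, so their axial bonds point in opposite directions.
With opposite-parity carbons, two substituents on the same face are one axial and one equatorial; opposite faces give both axial or both equatorial.
Here the groups are equatorial/axial → same face → cis.

cis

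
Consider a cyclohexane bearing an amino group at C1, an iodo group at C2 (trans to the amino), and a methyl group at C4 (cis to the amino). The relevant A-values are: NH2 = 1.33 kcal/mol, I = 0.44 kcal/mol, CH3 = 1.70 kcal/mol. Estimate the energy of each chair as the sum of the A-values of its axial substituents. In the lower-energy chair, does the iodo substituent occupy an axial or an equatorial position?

Chair I (amino axial, iodo axial, methyl equatorial): E = 1.77 kcal/mol.
Chair II (amino equatorial, iodo equatorial, methyl axial): E = 1.70 kcal/mol.
Chair II is the more stable (lower-energy) conformer, and in that chair the iodo group is equatorial.

equatorial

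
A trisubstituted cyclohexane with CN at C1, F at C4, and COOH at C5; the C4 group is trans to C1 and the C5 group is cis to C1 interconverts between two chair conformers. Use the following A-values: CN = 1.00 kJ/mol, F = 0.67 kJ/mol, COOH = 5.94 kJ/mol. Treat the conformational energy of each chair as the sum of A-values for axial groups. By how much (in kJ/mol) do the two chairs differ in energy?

Chair I (cyano axial, fluoro axial, carboxyl axial): E = 7.61 kJ/mol.
Chair II (cyano equatorial, fluoro equatorial, carboxyl equatorial): E = 0.00 kJ/mol.
ΔE = 7.61 − 0.00 = 7.61 kJ/mol; chair II is more stable.

7.61 kJ/mol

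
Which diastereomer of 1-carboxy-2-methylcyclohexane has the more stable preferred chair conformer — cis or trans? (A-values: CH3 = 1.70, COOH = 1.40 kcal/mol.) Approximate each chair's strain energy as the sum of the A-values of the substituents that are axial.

At 1,2 positions (parity opposite): cis → (a,e or e,a); trans → (e,e or a,a).
Best chair for cis: E = 1.40 kcal/mol; best chair for trans: E = 0.00 kcal/mol.
The trans isomer is lower by 1.40 kcal/mol.

trans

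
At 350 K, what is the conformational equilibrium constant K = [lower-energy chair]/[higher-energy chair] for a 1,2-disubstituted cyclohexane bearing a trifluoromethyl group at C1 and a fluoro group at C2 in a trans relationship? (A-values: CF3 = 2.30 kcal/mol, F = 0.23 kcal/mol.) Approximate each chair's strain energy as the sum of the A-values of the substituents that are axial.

C1 and C2 have opposite parity, so for the trans isomer the two substituents are e,e in one chair and a,a in the other.
Chair I (trifluoromethyl axial, fluoro axial): E = 2.53 kcal/mol; chair II (trifluoromethyl equatorial, fluoro equatorial): E = 0.00 kcal/mol.
ΔG = 2.53 kcal/mol between the two chairs.
K = exp(ΔG/RT) with R = 1.987×10⁻³ kcal mol⁻¹ K⁻¹ and T = 350 K gives K ≈ 38.

K ≈ 38.0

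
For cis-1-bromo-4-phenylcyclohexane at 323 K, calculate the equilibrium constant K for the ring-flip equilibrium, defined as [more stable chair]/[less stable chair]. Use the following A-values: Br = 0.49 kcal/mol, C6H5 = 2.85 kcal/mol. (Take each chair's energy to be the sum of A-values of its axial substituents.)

K ≈ 39.5

C1 and C4 have opposite parity, so for the cis isomer the two substituents are one axial and one equatorial in each chair.
Chair I (bromo axial, phenyl equatorial): E = 0.49 kcal/mol; chair II (bromo equatorial, phenyl axial): E = 2.85 kcal/mol.
ΔG = 2.36 kcal/mol between the two chairs.
K = exp(ΔG/RT) with R = 1.987×10⁻³ kcal mol⁻¹ K⁻¹ and T = 323 K gives K ≈ 39.5.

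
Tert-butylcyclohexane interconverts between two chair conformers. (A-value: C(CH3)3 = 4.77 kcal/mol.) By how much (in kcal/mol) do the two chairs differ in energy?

4.77 kcal/mol

A monosubstituted cyclohexane has one chair with the tert-butyl group axial (E = A = 4.77 kcal/mol) and one with it equatorial (E = 0).
ΔE = 4.77 − 0 = 4.77 kcal/mol.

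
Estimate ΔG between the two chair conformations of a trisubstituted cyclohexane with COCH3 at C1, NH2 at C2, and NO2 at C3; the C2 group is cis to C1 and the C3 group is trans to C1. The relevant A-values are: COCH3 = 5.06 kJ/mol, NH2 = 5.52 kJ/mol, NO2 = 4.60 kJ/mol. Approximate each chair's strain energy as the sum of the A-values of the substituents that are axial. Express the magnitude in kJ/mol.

5.06 kJ/mol

Chair I (acetyl axial, amino equatorial, nitro equatorial): E = 5.06 kJ/mol.
Chair II (acetyl equatorial, amino axial, nitro axial): E = 10.12 kJ/mol.
ΔE = 10.12 − 5.06 = 5.06 kJ/mol; chair I is more stable.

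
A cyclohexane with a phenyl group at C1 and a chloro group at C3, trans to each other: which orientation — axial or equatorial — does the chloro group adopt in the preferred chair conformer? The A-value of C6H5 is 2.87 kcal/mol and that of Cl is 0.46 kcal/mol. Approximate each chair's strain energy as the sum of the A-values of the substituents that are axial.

axial

C1 and C3 have the same parity, so for the trans isomer the two substituents are one axial and one equatorial in each chair.
Chair I (phenyl axial, chloro equatorial): E = 2.87 kcal/mol.
Chair II (phenyl equatorial, chloro axial): E = 0.46 kcal/mol.
Chair II is the more stable (lower-energy) conformer, and in that chair the chloro group is axial.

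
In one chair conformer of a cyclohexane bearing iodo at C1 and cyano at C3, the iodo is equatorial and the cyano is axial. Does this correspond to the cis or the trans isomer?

C1 and C3 have the same parity, so their axial bonds point in the same direction.
With same-parity carbons, two substituents on the same face are both axial or both equatorial; opposite faces give one of each.
Here the groups are equatorial/axial → opposite face → trans.

trans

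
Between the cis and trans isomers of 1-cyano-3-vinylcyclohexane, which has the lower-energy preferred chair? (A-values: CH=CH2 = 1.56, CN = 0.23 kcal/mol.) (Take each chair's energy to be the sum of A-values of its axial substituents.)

At 1,3 positions (parity same): cis → (e,e or a,a); trans → (a,e or e,a).
Best chair for cis: E = 0.00 kcal/mol; best chair for trans: E = 0.23 kcal/mol.
The cis isomer is lower by 0.23 kcal/mol.

cis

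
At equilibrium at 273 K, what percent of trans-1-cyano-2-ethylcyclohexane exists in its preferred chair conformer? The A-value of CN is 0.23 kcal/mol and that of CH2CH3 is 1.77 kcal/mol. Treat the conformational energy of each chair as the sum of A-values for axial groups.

C1 and C2 have opposite parity, so for the trans isomer the two substituents are e,e in one chair and a,a in the other.
Chair I (cyano axial, ethyl axial): E = 2.00 kcal/mol; chair II (cyano equatorial, ethyl equatorial): E = 0.00 kcal/mol.
ΔG = 2.00 kcal/mol between the two chairs.
K = exp(ΔG/RT) with R = 1.987×10⁻³ kcal mol⁻¹ K⁻¹ and T = 273 K gives K ≈ 39.9.
Fraction in the lower-energy chair = K/(K+1) = 97.6%.

97.6%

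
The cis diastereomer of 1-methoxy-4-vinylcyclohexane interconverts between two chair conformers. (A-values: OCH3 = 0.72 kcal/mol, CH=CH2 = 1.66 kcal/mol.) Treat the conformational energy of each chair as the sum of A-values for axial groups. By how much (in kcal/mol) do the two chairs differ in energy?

0.94 kcal/mol

C1 and C4 have opposite parity, so for the cis isomer the two substituents are one axial and one equatorial in each chair.
Chair I (methoxy axial, vinyl equatorial): E = 0.72 kcal/mol.
Chair II (methoxy equatorial, vinyl axial): E = 1.66 kcal/mol.
ΔE = 1.66 − 0.72 = 0.94 kcal/mol; chair I is more stable.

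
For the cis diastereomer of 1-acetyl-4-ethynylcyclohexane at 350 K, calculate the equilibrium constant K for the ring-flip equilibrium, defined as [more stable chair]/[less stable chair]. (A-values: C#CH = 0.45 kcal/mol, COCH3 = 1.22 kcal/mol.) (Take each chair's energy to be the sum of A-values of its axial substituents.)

K ≈ 3.03

C1 and C4 have opposite parity, so for the cis isomer the two substituents are one axial and one equatorial in each chair.
Chair I (ethynyl axial, acetyl equatorial): E = 0.45 kcal/mol; chair II (ethynyl equatorial, acetyl axial): E = 1.22 kcal/mol.
ΔG = 0.77 kcal/mol between the two chairs.
K = exp(ΔG/RT) with R = 1.987×10⁻³ kcal mol⁻¹ K⁻¹ and T = 350 K gives K ≈ 3.03.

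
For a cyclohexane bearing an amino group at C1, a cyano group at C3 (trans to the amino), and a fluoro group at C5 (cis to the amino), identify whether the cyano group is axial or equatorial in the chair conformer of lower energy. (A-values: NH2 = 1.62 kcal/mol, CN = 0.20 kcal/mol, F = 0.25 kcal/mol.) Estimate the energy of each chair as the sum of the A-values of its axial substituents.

axial

Chair I (amino axial, cyano equatorial, fluoro axial): E = 1.87 kcal/mol.
Chair II (amino equatorial, cyano axial, fluoro equatorial): E = 0.20 kcal/mol.
Chair II is the more stable (lower-energy) conformer, and in that chair the cyano group is axial.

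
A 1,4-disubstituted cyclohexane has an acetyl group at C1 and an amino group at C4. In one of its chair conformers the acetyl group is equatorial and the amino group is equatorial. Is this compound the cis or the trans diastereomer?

C1 and C4 have opposite parity, so their axial bonds point in opposite directions.
With opposite-parity carbons, two substituents on the same face are one axial and one equatorial; opposite faces give both axial or both equatorial.
Here the groups are equatorial/equatorial → opposite face → trans.

trans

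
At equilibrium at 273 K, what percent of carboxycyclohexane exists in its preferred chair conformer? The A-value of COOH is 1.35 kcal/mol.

One chair has the carboxyl group axial (E = 1.35 kcal/mol) and the other has it equatorial (E = 0).
ΔG = 1.35 kcal/mol between the two chairs.
K = exp(ΔG/RT) with R = 1.987×10⁻³ kcal mol⁻¹ K⁻¹ and T = 273 K gives K ≈ 12.
Fraction in the lower-energy chair = K/(K+1) = 92.3%.

92.3%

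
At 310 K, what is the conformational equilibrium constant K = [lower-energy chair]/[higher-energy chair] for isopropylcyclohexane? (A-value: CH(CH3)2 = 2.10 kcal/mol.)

One chair has the isopropyl group axial (E = 2.10 kcal/mol) and the other has it equatorial (E = 0).
ΔG = 2.10 kcal/mol between the two chairs.
K = exp(ΔG/RT) with R = 1.987×10⁻³ kcal mol⁻¹ K⁻¹ and T = 310 K gives K ≈ 30.2.

K ≈ 30.2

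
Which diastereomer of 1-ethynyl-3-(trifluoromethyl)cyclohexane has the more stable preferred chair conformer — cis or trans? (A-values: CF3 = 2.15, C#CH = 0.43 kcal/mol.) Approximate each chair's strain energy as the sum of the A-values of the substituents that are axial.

cis

At 1,3 positions (parity same): cis → (e,e or a,a); trans → (a,e or e,a).
Best chair for cis: E = 0.00 kcal/mol; best chair for trans: E = 0.43 kcal/mol.
The cis isomer is lower by 0.43 kcal/mol.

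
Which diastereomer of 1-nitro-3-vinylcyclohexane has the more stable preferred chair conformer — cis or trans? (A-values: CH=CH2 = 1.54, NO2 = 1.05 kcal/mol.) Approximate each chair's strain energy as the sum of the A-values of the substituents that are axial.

cis

At 1,3 positions (parity same): cis → (e,e or a,a); trans → (a,e or e,a).
Best chair for cis: E = 0.00 kcal/mol; best chair for trans: E = 1.05 kcal/mol.
The cis isomer is lower by 1.05 kcal/mol.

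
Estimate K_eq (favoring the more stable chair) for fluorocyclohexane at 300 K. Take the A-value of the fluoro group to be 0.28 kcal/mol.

One chair has the fluoro group axial (E = 0.28 kcal/mol) and the other has it equatorial (E = 0).
ΔG = 0.28 kcal/mol between the two chairs.
K = exp(ΔG/RT) with R = 1.987×10⁻³ kcal mol⁻¹ K⁻¹ and T = 300 K gives K ≈ 1.6.

K ≈ 1.60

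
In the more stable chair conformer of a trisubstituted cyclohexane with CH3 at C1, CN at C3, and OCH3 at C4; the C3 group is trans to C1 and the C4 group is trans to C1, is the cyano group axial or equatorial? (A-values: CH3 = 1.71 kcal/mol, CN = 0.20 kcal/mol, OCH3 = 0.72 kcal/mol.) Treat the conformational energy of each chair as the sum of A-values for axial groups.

axial

Chair I (methyl axial, cyano equatorial, methoxy axial): E = 2.43 kcal/mol.
Chair II (methyl equatorial, cyano axial, methoxy equatorial): E = 0.20 kcal/mol.
Chair II is the more stable (lower-energy) conformer, and in that chair the cyano group is axial.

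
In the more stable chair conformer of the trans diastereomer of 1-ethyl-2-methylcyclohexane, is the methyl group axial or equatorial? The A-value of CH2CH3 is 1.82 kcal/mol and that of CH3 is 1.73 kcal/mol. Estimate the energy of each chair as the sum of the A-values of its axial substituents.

C1 and C2 have opposite parity, so for the trans isomer the two substituents are e,e in one chair and a,a in the other.
Chair I (ethyl axial, methyl axial): E = 3.55 kcal/mol.
Chair II (ethyl equatorial, methyl equatorial): E = 0.00 kcal/mol.
Chair II is the more stable (lower-energy) conformer, and in that chair the methyl group is equatorial.

equatorial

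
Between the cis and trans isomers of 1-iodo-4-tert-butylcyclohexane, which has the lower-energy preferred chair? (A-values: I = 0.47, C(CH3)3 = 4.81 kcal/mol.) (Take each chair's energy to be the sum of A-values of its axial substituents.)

trans

At 1,4 positions (parity opposite): cis → (a,e or e,a); trans → (e,e or a,a).
Best chair for cis: E = 0.47 kcal/mol; best chair for trans: E = 0.00 kcal/mol.
The trans isomer is lower by 0.47 kcal/mol.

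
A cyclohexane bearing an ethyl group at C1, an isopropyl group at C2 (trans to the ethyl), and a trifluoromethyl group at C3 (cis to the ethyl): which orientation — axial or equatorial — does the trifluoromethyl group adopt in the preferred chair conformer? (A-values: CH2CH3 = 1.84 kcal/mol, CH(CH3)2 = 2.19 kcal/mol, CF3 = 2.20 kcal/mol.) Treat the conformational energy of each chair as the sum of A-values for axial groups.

equatorial

Chair I (ethyl axial, isopropyl axial, trifluoromethyl axial): E = 6.23 kcal/mol.
Chair II (ethyl equatorial, isopropyl equatorial, trifluoromethyl equatorial): E = 0.00 kcal/mol.
Chair II is the more stable (lower-energy) conformer, and in that chair the trifluoromethyl group is equatorial.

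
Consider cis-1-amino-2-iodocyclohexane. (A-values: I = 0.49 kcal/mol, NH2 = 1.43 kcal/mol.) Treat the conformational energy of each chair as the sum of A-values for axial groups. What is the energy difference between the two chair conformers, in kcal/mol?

0.94 kcal/mol

C1 and C2 have opposite parity, so for the cis isomer the two substituents are one axial and one equatorial in each chair.
Chair I (iodo axial, amino equatorial): E = 0.49 kcal/mol.
Chair II (iodo equatorial, amino axial): E = 1.43 kcal/mol.
ΔE = 1.43 − 0.49 = 0.94 kcal/mol; chair I is more stable.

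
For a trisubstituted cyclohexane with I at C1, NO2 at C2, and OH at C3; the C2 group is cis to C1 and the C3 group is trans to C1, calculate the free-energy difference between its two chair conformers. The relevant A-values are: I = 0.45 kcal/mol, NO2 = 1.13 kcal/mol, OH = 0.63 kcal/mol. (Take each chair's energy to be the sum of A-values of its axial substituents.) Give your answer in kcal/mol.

1.31 kcal/mol

Chair I (iodo axial, nitro equatorial, hydroxyl equatorial): E = 0.45 kcal/mol.
Chair II (iodo equatorial, nitro axial, hydroxyl axial): E = 1.76 kcal/mol.
ΔE = 1.76 − 0.45 = 1.31 kcal/mol; chair I is more stable.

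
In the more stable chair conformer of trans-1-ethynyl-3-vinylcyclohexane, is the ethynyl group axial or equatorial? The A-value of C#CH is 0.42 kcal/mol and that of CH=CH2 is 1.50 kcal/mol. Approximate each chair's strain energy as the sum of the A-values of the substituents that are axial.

axial

C1 and C3 have the same parity, so for the trans isomer the two substituents are one axial and one equatorial in each chair.
Chair I (ethynyl axial, vinyl equatorial): E = 0.42 kcal/mol.
Chair II (ethynyl equatorial, vinyl axial): E = 1.50 kcal/mol.
Chair I is the more stable (lower-energy) conformer, and in that chair the ethynyl group is axial.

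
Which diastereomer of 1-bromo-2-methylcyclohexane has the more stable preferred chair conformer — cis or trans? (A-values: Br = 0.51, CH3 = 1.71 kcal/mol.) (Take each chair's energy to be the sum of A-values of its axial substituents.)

At 1,2 positions (parity opposite): cis → (a,e or e,a); trans → (e,e or a,a).
Best chair for cis: E = 0.51 kcal/mol; best chair for trans: E = 0.00 kcal/mol.
The trans isomer is lower by 0.51 kcal/mol.

trans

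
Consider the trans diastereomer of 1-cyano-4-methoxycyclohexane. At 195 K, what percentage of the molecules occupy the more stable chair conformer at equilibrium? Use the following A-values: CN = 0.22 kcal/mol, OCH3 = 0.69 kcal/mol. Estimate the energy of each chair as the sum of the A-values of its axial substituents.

C1 and C4 have opposite parity, so for the trans isomer the two substituents are e,e in one chair and a,a in the other.
Chair I (cyano axial, methoxy axial): E = 0.91 kcal/mol; chair II (cyano equatorial, methoxy equatorial): E = 0.00 kcal/mol.
ΔG = 0.91 kcal/mol between the two chairs.
K = exp(ΔG/RT) with R = 1.987×10⁻³ kcal mol⁻¹ K⁻¹ and T = 195 K gives K ≈ 10.5.
Fraction in the lower-energy chair = K/(K+1) = 91.3%.

91.3%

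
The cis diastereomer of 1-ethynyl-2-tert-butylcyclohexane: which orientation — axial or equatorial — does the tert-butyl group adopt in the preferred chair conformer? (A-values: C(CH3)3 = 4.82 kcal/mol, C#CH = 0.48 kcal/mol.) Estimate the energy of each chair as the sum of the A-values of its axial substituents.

C1 and C2 have opposite parity, so for the cis isomer the two substituents are one axial and one equatorial in each chair.
Chair I (tert-butyl axial, ethynyl equatorial): E = 4.82 kcal/mol.
Chair II (tert-butyl equatorial, ethynyl axial): E = 0.48 kcal/mol.
Chair II is the more stable (lower-energy) conformer, and in that chair the tert-butyl group is equatorial.

equatorial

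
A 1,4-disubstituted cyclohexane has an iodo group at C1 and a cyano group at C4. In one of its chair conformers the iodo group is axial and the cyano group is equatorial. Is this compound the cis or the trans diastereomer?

C1 and C4 have opposite parity, so their axial bonds point in opposite directions.
With opposite-parity carbons, two substituents on the same face are one axial and one equatorial; opposite faces give both axial or both equatorial.
Here the groups are axial/equatorial → same face → cis.

cis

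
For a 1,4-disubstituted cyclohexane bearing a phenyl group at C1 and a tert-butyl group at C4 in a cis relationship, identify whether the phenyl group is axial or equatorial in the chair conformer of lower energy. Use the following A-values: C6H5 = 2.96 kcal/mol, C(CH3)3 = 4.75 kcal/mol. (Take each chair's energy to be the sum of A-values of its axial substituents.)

axial

C1 and C4 have opposite parity, so for the cis isomer the two substituents are one axial and one equatorial in each chair.
Chair I (phenyl axial, tert-butyl equatorial): E = 2.96 kcal/mol.
Chair II (phenyl equatorial, tert-butyl axial): E = 4.75 kcal/mol.
Chair I is the more stable (lower-energy) conformer, and in that chair the phenyl group is axial.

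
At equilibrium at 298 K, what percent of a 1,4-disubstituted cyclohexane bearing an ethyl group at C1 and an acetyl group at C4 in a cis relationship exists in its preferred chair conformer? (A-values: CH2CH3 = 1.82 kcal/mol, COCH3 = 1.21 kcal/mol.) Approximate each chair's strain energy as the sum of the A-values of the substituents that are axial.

73.7%

C1 and C4 have opposite parity, so for the cis isomer the two substituents are one axial and one equatorial in each chair.
Chair I (ethyl axial, acetyl equatorial): E = 1.82 kcal/mol; chair II (ethyl equatorial, acetyl axial): E = 1.21 kcal/mol.
ΔG = 0.61 kcal/mol between the two chairs.
K = exp(ΔG/RT) with R = 1.987×10⁻³ kcal mol⁻¹ K⁻¹ and T = 298 K gives K ≈ 2.8.
Fraction in the lower-energy chair = K/(K+1) = 73.7%.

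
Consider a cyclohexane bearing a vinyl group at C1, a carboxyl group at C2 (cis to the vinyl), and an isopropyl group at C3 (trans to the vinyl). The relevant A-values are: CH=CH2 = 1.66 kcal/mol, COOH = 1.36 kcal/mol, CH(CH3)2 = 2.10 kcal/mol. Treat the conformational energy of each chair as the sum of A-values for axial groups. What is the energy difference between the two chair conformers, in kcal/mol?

1.80 kcal/mol

Chair I (vinyl axial, carboxyl equatorial, isopropyl equatorial): E = 1.66 kcal/mol.
Chair II (vinyl equatorial, carboxyl axial, isopropyl axial): E = 3.46 kcal/mol.
ΔE = 3.46 − 1.66 = 1.80 kcal/mol; chair I is more stable.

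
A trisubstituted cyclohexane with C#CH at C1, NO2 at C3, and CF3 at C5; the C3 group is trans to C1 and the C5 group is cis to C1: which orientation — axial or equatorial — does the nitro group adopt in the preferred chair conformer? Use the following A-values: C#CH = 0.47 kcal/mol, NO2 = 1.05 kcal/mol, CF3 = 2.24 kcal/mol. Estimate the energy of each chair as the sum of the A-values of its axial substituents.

Chair I (ethynyl axial, nitro equatorial, trifluoromethyl axial): E = 2.71 kcal/mol.
Chair II (ethynyl equatorial, nitro axial, trifluoromethyl equatorial): E = 1.05 kcal/mol.
Chair II is the more stable (lower-energy) conformer, and in that chair the nitro group is axial.

axial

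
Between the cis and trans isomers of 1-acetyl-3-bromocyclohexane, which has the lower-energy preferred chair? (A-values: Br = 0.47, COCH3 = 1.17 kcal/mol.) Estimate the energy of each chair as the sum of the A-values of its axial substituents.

cis

At 1,3 positions (parity same): cis → (e,e or a,a); trans → (a,e or e,a).
Best chair for cis: E = 0.00 kcal/mol; best chair for trans: E = 0.47 kcal/mol.
The cis isomer is lower by 0.47 kcal/mol.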